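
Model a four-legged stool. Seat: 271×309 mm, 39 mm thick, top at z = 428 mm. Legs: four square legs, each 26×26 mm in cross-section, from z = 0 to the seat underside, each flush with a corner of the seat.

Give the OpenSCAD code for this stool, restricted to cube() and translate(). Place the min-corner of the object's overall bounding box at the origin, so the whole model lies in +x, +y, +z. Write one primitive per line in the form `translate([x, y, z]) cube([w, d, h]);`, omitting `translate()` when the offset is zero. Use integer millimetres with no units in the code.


translate([0, 0, 389]) cube([271, 309, 39]);
cube([26, 26, 389]);
translate([245, 0, 0]) cube([26, 26, 389]);
translate([0, 283, 0]) cube([26, 26, 389]);
translate([245, 283, 0]) cube([26, 26, 389]);


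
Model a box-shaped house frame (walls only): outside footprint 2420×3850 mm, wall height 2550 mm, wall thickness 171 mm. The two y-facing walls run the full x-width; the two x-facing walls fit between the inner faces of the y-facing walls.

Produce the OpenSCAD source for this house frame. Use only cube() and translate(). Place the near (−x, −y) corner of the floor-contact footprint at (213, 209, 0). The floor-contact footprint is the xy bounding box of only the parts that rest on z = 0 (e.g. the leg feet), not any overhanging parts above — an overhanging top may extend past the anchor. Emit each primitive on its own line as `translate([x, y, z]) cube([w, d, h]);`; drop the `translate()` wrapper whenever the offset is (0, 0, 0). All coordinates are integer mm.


translate([213, 209, 0]) cube([2420, 171, 2550]);
translate([213, 3888, 0]) cube([2420, 171, 2550]);
translate([213, 380, 0]) cube([171, 3508, 2550]);
translate([2462, 380, 0]) cube([171, 3508, 2550]);


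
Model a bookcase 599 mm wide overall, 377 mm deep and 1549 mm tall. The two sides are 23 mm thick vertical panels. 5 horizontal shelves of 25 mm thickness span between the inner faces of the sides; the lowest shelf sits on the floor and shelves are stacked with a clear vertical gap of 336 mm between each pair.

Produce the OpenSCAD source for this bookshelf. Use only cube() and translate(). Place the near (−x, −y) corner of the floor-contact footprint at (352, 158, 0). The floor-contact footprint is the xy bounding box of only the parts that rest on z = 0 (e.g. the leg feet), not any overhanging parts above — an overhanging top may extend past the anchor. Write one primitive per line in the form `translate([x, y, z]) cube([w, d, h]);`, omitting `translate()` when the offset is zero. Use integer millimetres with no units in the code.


translate([352, 158, 0]) cube([23, 377, 1549]);
translate([928, 158, 0]) cube([23, 377, 1549]);
translate([375, 158, 0]) cube([553, 377, 25]);
translate([375, 158, 361]) cube([553, 377, 25]);
translate([375, 158, 722]) cube([553, 377, 25]);
translate([375, 158, 1083]) cube([553, 377, 25]);
translate([375, 158, 1444]) cube([553, 377, 25]);


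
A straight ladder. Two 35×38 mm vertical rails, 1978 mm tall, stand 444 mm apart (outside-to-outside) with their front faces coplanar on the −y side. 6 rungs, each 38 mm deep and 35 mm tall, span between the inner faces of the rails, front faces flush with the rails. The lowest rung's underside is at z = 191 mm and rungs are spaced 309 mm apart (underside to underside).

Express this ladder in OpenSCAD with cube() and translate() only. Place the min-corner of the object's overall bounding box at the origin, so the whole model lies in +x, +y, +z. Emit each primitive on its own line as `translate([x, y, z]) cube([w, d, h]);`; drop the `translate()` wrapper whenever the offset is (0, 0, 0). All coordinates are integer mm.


// rung span = 444 - 2*35 = 374
// rung[k] z = 191 + k*309
cube([35, 38, 1978]);
translate([409, 0, 0]) cube([35, 38, 1978]);
translate([35, 0, 191]) cube([374, 38, 35]);
translate([35, 0, 500]) cube([374, 38, 35]);
translate([35, 0, 809]) cube([374, 38, 35]);
translate([35, 0, 1118]) cube([374, 38, 35]);
translate([35, 0, 1427]) cube([374, 38, 35]);
translate([35, 0, 1736]) cube([374, 38, 35]);


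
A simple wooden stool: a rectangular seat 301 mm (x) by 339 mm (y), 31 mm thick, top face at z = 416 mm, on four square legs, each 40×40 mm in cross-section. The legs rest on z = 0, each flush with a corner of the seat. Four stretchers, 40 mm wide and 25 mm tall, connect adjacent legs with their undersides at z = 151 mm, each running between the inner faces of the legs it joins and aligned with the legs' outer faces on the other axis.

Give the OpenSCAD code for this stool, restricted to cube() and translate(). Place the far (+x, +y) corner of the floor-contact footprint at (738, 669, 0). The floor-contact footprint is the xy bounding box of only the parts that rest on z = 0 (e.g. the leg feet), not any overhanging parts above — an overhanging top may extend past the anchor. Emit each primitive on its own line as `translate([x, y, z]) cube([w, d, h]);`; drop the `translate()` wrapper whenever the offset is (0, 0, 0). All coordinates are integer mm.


translate([437, 330, 385]) cube([301, 339, 31]);
translate([437, 330, 0]) cube([40, 40, 385]);
translate([698, 330, 0]) cube([40, 40, 385]);
translate([437, 629, 0]) cube([40, 40, 385]);
translate([698, 629, 0]) cube([40, 40, 385]);
translate([477, 330, 151]) cube([221, 40, 25]);
translate([477, 629, 151]) cube([221, 40, 25]);
translate([437, 370, 151]) cube([40, 259, 25]);
translate([698, 370, 151]) cube([40, 259, 25]);


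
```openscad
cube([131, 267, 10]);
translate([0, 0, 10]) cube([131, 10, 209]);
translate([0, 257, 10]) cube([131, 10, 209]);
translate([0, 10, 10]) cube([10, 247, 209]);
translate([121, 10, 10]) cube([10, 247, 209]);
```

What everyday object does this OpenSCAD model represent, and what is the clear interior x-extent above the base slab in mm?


An open box. The internal width is 111 mm.

A 131×267 base slab with four walls standing on it — an open box. The base is 131 mm wide and the walls are 10 mm thick, so the internal width is 131 − 2 × 10 = 111 mm.


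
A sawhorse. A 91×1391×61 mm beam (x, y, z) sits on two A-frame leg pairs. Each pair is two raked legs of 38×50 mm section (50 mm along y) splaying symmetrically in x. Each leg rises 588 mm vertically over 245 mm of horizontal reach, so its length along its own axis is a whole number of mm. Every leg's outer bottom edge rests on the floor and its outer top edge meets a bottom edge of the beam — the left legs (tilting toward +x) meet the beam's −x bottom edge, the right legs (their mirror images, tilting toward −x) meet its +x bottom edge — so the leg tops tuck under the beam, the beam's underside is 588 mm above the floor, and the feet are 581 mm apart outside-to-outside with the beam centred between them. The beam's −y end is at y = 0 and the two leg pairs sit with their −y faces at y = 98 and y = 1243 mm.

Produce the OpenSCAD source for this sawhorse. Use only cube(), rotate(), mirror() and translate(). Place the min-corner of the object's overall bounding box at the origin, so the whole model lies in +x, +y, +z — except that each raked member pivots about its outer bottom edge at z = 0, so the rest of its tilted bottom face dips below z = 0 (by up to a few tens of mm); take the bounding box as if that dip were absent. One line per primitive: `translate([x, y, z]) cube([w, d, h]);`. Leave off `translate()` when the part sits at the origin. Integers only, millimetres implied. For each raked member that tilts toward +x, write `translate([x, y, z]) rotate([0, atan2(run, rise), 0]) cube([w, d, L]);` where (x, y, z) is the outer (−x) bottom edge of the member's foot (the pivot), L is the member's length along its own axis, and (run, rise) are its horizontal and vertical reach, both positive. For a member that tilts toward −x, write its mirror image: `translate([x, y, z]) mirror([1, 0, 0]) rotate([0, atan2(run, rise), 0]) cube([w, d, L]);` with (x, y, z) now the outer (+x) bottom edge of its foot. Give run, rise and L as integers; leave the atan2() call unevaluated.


translate([245, 0, 588]) cube([91, 1391, 61]);
translate([0, 98, 0]) rotate([0, atan2(245, 588), 0]) cube([38, 50, 637]);
translate([581, 98, 0]) mirror([1, 0, 0]) rotate([0, atan2(245, 588), 0]) cube([38, 50, 637]);
translate([0, 1243, 0]) rotate([0, atan2(245, 588), 0]) cube([38, 50, 637]);
translate([581, 1243, 0]) mirror([1, 0, 0]) rotate([0, atan2(245, 588), 0]) cube([38, 50, 637]);


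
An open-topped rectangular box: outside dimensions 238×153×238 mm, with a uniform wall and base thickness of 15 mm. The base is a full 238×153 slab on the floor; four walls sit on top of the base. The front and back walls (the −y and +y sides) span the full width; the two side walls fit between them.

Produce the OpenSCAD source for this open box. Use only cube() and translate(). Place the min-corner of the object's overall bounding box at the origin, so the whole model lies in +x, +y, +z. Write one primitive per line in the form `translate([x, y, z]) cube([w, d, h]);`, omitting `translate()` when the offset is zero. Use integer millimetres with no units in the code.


cube([238, 153, 15]);
translate([0, 0, 15]) cube([238, 15, 223]);
translate([0, 138, 15]) cube([238, 15, 223]);
translate([0, 15, 15]) cube([15, 123, 223]);
translate([223, 15, 15]) cube([15, 123, 223]);


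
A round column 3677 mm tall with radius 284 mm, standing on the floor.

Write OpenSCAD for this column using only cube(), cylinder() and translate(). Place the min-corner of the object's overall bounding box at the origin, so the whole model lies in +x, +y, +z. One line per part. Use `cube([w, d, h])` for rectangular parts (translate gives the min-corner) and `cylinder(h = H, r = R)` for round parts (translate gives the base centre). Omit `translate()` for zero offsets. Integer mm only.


translate([284, 284, 0]) cylinder(h = 3677, r = 284);


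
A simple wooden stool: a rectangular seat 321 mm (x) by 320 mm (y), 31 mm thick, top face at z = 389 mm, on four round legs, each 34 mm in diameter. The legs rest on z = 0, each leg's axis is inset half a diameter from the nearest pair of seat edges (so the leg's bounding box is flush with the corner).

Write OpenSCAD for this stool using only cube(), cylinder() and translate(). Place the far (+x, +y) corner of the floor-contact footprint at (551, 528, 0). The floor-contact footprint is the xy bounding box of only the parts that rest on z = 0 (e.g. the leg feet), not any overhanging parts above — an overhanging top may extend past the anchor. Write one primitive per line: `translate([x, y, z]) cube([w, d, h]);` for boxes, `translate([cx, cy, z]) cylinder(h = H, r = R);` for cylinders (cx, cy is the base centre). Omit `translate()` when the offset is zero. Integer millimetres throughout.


translate([230, 208, 358]) cube([321, 320, 31]);
translate([247, 225, 0]) cylinder(h = 358, r = 17);
translate([534, 225, 0]) cylinder(h = 358, r = 17);
translate([247, 511, 0]) cylinder(h = 358, r = 17);
translate([534, 511, 0]) cylinder(h = 358, r = 17);


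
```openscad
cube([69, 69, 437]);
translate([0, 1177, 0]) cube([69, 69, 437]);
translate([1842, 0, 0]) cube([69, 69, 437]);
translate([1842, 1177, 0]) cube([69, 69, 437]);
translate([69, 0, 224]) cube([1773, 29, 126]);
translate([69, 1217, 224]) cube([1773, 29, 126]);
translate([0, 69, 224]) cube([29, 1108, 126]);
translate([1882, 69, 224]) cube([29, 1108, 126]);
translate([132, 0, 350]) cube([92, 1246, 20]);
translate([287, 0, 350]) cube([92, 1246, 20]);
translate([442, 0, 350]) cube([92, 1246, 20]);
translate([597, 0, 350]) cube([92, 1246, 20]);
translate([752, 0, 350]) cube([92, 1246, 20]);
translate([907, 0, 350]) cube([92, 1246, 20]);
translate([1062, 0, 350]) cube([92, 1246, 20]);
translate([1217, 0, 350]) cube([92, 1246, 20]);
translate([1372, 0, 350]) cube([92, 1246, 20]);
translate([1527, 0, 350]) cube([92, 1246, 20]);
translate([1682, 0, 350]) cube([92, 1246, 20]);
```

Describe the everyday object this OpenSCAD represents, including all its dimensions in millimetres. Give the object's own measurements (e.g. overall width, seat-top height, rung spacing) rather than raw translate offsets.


A bed frame 1911 mm long (x) by 1246 mm wide (y). Four 69×69 mm corner posts, 437 mm tall, at the corners of the footprint. Four rails of 29 mm thickness and 126 mm height run between adjacent posts with their undersides at z = 224 mm, their outer faces flush with the outside of the frame (the two x-running rails run between the posts' inner faces; the two y-running rails run between the posts' inner faces). 11 slats, each 92 mm wide (x) and 20 mm thick, lie across the top of the two x-running rails, running the full 1246 mm width of the frame in y; along x they sit between the end posts with a 63 mm gap after the −x posts and between neighbouring slats, leaving 68 mm before the +x posts.


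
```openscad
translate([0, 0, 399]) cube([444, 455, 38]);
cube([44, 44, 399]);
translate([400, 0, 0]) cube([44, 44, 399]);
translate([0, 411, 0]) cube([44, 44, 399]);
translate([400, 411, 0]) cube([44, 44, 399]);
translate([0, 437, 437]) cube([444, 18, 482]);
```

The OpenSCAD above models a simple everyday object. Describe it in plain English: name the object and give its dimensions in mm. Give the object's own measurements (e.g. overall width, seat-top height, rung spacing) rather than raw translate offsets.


A chair. The seat is a 444×455×38 mm slab with its top at z = 437 mm, on four 44×44 mm corner legs (flush with the seat edges, standing on z = 0). A flat backrest 18 mm thick, 482 mm tall, spans the full seat width and rises from the seat top along its +y edge, rear face flush with the rear of the seat.


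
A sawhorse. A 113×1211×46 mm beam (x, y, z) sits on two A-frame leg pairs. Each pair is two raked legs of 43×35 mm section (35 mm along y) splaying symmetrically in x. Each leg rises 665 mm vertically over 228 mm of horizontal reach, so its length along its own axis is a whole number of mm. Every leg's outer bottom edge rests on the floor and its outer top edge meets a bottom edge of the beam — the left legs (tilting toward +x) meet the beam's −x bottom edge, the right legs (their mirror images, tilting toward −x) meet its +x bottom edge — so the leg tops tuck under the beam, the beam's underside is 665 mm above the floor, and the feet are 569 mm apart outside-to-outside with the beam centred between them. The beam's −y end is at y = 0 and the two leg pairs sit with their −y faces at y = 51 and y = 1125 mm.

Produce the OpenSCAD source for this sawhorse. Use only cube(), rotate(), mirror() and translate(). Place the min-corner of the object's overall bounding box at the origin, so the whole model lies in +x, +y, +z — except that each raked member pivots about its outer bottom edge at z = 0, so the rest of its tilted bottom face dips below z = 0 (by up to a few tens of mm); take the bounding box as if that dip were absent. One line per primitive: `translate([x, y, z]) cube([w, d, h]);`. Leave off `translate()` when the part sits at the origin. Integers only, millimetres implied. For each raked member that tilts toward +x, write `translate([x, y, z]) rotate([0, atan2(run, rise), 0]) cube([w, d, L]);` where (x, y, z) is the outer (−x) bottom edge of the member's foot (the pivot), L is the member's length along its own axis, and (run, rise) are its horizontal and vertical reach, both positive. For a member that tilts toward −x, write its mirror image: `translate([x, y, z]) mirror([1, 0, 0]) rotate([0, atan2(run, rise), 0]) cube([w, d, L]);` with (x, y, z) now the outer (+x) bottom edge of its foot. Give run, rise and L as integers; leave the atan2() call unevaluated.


translate([228, 0, 665]) cube([113, 1211, 46]);
translate([0, 51, 0]) rotate([0, atan2(228, 665), 0]) cube([43, 35, 703]);
translate([569, 51, 0]) mirror([1, 0, 0]) rotate([0, atan2(228, 665), 0]) cube([43, 35, 703]);
translate([0, 1125, 0]) rotate([0, atan2(228, 665), 0]) cube([43, 35, 703]);
translate([569, 1125, 0]) mirror([1, 0, 0]) rotate([0, atan2(228, 665), 0]) cube([43, 35, 703]);


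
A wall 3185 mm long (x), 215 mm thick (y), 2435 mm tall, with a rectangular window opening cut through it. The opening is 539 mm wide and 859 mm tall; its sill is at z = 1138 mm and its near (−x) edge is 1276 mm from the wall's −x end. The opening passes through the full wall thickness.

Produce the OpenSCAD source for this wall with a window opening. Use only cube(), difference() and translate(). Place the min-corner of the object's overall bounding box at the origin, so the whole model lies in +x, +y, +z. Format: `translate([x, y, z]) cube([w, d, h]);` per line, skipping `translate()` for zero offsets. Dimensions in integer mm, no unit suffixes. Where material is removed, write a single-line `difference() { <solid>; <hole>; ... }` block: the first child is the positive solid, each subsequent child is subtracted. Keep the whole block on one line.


difference() { cube([3185, 215, 2435]); translate([1276, 0, 1138]) cube([539, 215, 859]); }


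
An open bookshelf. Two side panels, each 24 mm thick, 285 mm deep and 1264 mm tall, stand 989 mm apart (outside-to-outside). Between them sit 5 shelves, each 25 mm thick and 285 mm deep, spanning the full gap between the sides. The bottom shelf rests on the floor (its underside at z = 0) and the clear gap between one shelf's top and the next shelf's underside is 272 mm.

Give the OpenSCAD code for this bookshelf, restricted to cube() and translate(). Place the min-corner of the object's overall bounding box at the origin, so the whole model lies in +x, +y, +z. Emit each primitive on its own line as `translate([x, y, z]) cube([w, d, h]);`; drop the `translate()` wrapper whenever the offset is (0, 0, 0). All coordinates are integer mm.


cube([24, 285, 1264]);
translate([965, 0, 0]) cube([24, 285, 1264]);
translate([24, 0, 0]) cube([941, 285, 25]);
translate([24, 0, 297]) cube([941, 285, 25]);
translate([24, 0, 594]) cube([941, 285, 25]);
translate([24, 0, 891]) cube([941, 285, 25]);
translate([24, 0, 1188]) cube([941, 285, 25]);


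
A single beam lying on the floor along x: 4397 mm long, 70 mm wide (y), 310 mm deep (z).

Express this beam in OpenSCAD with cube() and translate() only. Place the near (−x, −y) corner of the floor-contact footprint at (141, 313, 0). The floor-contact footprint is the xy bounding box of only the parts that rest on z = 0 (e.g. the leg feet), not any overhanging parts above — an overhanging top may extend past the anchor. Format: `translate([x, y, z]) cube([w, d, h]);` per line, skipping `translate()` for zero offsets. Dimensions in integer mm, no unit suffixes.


translate([141, 313, 0]) cube([4397, 70, 310]);


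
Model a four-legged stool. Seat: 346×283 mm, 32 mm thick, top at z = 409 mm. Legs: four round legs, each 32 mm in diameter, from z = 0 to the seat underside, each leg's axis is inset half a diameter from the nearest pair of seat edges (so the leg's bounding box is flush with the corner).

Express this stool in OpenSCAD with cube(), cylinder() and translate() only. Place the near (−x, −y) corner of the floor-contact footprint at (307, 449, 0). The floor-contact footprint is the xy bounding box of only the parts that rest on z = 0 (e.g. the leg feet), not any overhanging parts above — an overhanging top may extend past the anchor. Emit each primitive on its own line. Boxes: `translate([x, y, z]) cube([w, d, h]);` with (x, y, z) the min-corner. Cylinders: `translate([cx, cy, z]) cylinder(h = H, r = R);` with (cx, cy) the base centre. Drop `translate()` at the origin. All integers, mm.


translate([307, 449, 377]) cube([346, 283, 32]);
translate([323, 465, 0]) cylinder(h = 377, r = 16);
translate([637, 465, 0]) cylinder(h = 377, r = 16);
translate([323, 716, 0]) cylinder(h = 377, r = 16);
translate([637, 716, 0]) cylinder(h = 377, r = 16);


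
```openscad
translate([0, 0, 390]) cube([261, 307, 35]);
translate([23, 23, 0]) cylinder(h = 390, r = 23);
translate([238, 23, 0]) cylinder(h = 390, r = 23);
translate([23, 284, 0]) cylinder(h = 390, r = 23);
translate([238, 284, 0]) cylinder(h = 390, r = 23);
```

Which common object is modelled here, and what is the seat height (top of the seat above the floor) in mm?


A stool. The seat height is 425 mm.

A 261×307×35 slab at z = 390 on four corner cylinders — a stool. The seat top is 390 + 35 = 425 mm.


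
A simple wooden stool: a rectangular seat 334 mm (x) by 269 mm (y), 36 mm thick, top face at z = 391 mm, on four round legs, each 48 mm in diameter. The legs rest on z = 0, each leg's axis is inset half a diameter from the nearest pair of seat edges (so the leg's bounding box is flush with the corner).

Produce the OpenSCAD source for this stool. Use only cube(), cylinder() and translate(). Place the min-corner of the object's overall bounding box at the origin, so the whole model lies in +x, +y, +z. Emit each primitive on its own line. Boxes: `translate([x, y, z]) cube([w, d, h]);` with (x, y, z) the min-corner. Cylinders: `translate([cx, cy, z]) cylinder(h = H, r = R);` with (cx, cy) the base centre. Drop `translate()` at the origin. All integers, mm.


// leg_h = 391 - 36 = 355
translate([0, 0, 355]) cube([334, 269, 36]);
translate([24, 24, 0]) cylinder(h = 355, r = 24);
translate([310, 24, 0]) cylinder(h = 355, r = 24);
translate([24, 245, 0]) cylinder(h = 355, r = 24);
translate([310, 245, 0]) cylinder(h = 355, r = 24);


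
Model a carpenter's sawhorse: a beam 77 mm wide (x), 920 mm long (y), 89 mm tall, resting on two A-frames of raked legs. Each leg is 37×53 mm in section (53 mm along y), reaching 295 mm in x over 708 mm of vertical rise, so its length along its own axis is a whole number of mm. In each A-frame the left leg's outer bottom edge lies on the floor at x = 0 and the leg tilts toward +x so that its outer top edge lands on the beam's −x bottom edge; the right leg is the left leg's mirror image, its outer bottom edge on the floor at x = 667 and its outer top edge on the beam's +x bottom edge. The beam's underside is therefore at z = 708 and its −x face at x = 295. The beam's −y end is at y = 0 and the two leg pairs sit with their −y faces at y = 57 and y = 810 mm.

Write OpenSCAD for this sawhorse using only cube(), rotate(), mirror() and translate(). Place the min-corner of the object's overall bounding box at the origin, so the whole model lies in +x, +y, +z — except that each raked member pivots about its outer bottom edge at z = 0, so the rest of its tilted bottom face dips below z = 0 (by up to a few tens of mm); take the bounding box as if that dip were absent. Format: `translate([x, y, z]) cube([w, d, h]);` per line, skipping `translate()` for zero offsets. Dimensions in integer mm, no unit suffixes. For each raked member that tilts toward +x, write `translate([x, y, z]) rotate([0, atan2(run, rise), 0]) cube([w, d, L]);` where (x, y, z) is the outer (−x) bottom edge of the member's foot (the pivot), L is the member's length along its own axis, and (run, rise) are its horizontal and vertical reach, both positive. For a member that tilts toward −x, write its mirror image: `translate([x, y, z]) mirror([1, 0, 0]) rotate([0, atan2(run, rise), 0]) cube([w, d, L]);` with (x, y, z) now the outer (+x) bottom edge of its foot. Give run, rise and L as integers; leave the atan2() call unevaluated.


// leg length = √(295² + 708²) = 767
// right-leg outer foot x = 2·295 + 77 = 667
// beam min-corner = (295, 0, 708)
translate([295, 0, 708]) cube([77, 920, 89]);
translate([0, 57, 0]) rotate([0, atan2(295, 708), 0]) cube([37, 53, 767]);
translate([667, 57, 0]) mirror([1, 0, 0]) rotate([0, atan2(295, 708), 0]) cube([37, 53, 767]);
translate([0, 810, 0]) rotate([0, atan2(295, 708), 0]) cube([37, 53, 767]);
translate([667, 810, 0]) mirror([1, 0, 0]) rotate([0, atan2(295, 708), 0]) cube([37, 53, 767]);


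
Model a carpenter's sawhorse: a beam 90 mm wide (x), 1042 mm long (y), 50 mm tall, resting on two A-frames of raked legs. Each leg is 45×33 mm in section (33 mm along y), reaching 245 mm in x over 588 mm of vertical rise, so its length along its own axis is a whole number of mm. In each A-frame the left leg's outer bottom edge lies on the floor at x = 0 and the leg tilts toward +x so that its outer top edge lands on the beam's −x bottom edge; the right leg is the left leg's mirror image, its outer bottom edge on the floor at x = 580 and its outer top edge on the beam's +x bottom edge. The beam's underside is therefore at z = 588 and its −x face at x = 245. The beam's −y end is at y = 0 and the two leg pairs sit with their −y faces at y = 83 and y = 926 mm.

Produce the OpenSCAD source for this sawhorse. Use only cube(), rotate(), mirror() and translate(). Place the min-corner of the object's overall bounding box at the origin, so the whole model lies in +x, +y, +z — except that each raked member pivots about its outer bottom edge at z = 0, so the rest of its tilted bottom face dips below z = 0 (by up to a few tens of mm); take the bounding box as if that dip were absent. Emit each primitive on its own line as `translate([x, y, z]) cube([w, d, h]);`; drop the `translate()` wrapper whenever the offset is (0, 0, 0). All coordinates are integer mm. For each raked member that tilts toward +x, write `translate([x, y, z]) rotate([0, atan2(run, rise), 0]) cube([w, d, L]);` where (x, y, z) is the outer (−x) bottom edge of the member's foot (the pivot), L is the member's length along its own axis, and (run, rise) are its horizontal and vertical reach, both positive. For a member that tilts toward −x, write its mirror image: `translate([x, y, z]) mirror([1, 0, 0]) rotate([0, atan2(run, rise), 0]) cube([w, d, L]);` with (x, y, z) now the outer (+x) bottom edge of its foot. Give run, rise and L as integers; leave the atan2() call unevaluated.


translate([245, 0, 588]) cube([90, 1042, 50]);
translate([0, 83, 0]) rotate([0, atan2(245, 588), 0]) cube([45, 33, 637]);
translate([580, 83, 0]) mirror([1, 0, 0]) rotate([0, atan2(245, 588), 0]) cube([45, 33, 637]);
translate([0, 926, 0]) rotate([0, atan2(245, 588), 0]) cube([45, 33, 637]);
translate([580, 926, 0]) mirror([1, 0, 0]) rotate([0, atan2(245, 588), 0]) cube([45, 33, 637]);


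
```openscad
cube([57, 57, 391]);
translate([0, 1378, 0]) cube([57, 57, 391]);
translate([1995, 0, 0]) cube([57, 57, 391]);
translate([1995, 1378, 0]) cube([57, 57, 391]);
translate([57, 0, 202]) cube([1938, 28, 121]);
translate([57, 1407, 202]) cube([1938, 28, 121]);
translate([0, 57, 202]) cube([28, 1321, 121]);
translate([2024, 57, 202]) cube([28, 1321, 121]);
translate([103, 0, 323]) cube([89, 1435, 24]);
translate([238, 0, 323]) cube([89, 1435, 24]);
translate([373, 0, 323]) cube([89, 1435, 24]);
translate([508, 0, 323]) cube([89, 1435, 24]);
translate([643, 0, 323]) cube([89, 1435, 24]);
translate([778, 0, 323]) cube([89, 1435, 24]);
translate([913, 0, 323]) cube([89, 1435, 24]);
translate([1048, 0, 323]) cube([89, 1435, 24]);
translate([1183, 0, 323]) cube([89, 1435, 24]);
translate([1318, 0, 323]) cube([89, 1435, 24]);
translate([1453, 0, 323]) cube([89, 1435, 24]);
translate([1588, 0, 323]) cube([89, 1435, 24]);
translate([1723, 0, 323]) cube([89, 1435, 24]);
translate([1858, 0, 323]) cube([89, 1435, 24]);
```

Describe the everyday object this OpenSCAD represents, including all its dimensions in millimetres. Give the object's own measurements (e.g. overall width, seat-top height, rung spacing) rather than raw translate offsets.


A bed frame 2052 mm long (x) by 1435 mm wide (y). Four 57×57 mm corner posts, 391 mm tall, at the corners of the footprint. Four rails of 28 mm thickness and 121 mm height run between adjacent posts with their undersides at z = 202 mm, their outer faces flush with the outside of the frame (the two x-running rails run between the posts' inner faces; the two y-running rails run between the posts' inner faces). 14 slats, each 89 mm wide (x) and 24 mm thick, lie across the top of the two x-running rails, running the full 1435 mm width of the frame in y; along x they sit between the end posts with a 46 mm gap after the −x posts and between neighbouring slats, leaving 48 mm before the +x posts.


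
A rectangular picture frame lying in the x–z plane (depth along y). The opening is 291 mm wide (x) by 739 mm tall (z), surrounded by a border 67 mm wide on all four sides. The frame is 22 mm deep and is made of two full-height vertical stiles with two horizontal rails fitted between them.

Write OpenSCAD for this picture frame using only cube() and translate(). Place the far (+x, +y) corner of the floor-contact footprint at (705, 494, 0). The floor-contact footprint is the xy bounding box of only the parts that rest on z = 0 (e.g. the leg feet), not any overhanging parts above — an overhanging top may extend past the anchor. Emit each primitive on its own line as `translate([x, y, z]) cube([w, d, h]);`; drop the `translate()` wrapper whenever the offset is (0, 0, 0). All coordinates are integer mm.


translate([280, 472, 0]) cube([67, 22, 873]);
translate([638, 472, 0]) cube([67, 22, 873]);
translate([347, 472, 0]) cube([291, 22, 67]);
translate([347, 472, 806]) cube([291, 22, 67]);


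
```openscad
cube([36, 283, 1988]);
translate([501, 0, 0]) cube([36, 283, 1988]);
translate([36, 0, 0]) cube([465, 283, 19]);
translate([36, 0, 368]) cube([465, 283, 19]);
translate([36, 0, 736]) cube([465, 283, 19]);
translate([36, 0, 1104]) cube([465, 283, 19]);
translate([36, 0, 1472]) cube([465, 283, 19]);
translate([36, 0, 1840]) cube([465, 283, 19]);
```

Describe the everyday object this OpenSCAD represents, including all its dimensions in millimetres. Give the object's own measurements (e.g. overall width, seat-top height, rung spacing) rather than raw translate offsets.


An open bookshelf. Two side panels, each 36 mm thick, 283 mm deep and 1988 mm tall, stand 537 mm apart (outside-to-outside). Between them sit 6 shelves, each 19 mm thick and 283 mm deep, spanning the full gap between the sides. The bottom shelf rests on the floor (its underside at z = 0) and the clear gap between one shelf's top and the next shelf's underside is 349 mm.


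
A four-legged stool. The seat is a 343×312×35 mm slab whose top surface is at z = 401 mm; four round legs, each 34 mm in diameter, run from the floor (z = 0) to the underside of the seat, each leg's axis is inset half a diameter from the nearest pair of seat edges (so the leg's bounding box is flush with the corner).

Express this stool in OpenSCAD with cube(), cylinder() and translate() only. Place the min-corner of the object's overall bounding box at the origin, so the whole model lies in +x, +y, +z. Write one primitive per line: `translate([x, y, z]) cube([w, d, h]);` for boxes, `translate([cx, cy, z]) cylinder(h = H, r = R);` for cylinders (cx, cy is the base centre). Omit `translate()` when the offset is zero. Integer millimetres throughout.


// leg_h = 401 - 35 = 366
translate([0, 0, 366]) cube([343, 312, 35]);
translate([17, 17, 0]) cylinder(h = 366, r = 17);
translate([326, 17, 0]) cylinder(h = 366, r = 17);
translate([17, 295, 0]) cylinder(h = 366, r = 17);
translate([326, 295, 0]) cylinder(h = 366, r = 17);


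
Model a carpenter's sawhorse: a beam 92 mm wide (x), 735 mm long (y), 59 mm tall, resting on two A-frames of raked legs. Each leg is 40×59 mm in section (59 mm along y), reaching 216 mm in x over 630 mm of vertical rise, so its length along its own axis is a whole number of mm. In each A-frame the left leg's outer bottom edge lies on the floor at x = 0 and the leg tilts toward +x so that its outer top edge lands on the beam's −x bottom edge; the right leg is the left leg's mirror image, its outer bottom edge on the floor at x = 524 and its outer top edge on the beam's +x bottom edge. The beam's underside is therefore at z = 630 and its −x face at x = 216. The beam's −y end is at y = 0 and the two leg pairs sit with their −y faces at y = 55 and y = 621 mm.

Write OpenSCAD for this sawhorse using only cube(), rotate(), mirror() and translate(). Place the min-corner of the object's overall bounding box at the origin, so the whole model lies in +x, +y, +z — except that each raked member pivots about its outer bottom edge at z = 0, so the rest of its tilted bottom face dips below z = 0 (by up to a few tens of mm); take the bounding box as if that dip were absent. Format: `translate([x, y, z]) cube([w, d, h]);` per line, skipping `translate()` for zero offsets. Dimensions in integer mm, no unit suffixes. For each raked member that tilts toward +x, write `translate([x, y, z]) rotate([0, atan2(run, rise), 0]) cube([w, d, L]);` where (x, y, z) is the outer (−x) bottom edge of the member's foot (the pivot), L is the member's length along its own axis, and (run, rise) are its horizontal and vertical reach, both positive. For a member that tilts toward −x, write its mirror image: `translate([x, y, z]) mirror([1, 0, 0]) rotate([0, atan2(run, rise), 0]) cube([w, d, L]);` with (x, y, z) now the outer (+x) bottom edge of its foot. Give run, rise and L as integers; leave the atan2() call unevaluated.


// leg length = √(216² + 630²) = 666
// right-leg outer foot x = 2·216 + 92 = 524
// beam min-corner = (216, 0, 630)
translate([216, 0, 630]) cube([92, 735, 59]);
translate([0, 55, 0]) rotate([0, atan2(216, 630), 0]) cube([40, 59, 666]);
translate([524, 55, 0]) mirror([1, 0, 0]) rotate([0, atan2(216, 630), 0]) cube([40, 59, 666]);
translate([0, 621, 0]) rotate([0, atan2(216, 630), 0]) cube([40, 59, 666]);
translate([524, 621, 0]) mirror([1, 0, 0]) rotate([0, atan2(216, 630), 0]) cube([40, 59, 666]);


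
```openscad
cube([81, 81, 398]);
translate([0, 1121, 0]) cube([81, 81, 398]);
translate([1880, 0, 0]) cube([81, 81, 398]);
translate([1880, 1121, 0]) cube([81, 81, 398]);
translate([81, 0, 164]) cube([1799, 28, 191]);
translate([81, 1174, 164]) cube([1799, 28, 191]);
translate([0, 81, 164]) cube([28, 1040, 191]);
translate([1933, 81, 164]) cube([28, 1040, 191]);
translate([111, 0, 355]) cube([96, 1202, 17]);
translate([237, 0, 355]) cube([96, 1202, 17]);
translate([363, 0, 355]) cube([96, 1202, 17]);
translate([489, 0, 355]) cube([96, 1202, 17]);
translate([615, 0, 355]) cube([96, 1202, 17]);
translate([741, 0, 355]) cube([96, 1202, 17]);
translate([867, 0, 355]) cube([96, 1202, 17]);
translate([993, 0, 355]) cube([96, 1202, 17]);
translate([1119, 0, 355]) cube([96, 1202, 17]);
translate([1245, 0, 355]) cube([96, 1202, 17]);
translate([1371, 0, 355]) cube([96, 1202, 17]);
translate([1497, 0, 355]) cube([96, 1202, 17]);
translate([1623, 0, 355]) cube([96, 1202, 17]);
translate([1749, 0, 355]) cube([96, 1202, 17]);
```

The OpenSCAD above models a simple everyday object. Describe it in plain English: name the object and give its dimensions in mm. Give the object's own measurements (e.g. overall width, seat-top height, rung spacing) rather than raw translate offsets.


A bed frame 1961 mm long (x) by 1202 mm wide (y). Four 81×81 mm corner posts, 398 mm tall, at the corners of the footprint. Four rails of 28 mm thickness and 191 mm height run between adjacent posts with their undersides at z = 164 mm, their outer faces flush with the outside of the frame (the two x-running rails run between the posts' inner faces; the two y-running rails run between the posts' inner faces). 14 slats, each 96 mm wide (x) and 17 mm thick, lie across the top of the two x-running rails, running the full 1202 mm width of the frame in y; along x they sit between the end posts with a 30 mm gap after the −x posts and between neighbouring slats, leaving 35 mm before the +x posts.


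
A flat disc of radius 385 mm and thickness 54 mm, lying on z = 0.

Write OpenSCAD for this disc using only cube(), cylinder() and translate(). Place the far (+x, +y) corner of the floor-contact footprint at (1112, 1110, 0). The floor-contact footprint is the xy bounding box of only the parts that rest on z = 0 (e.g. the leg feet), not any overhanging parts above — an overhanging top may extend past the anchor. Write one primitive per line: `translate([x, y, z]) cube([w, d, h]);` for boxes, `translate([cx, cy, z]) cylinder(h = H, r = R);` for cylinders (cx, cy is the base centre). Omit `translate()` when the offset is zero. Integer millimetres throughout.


translate([727, 725, 0]) cylinder(h = 54, r = 385);


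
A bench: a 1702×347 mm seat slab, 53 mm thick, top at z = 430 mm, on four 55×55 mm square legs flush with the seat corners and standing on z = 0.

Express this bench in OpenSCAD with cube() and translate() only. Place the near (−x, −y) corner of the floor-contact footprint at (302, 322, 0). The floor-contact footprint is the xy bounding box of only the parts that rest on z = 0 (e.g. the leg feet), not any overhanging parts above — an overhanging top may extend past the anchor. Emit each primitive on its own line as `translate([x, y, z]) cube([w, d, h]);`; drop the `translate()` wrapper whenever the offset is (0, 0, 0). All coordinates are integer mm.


translate([302, 322, 377]) cube([1702, 347, 53]);
translate([302, 322, 0]) cube([55, 55, 377]);
translate([302, 614, 0]) cube([55, 55, 377]);
translate([1949, 322, 0]) cube([55, 55, 377]);
translate([1949, 614, 0]) cube([55, 55, 377]);


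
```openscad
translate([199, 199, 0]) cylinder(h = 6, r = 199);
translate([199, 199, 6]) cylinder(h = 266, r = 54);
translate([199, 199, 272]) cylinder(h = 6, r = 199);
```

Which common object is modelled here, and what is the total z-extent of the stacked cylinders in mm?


A spool. The overall height is 278 mm.

Three coaxial cylinders, large–small–large — a spool. Two 6 mm flanges and a 266 mm core give 6 + 266 + 6 = 278 mm.


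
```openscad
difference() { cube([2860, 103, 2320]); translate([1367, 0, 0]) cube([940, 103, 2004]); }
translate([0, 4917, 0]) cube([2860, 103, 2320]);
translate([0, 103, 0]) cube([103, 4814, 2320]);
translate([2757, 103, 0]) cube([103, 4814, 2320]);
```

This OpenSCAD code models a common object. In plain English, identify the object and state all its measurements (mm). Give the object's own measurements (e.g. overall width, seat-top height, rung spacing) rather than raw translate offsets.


A single room: four walls, each 2320 mm tall and 103 mm thick, enclosing an outside footprint 2860×5020 mm (x × y), no floor or roof. The front and back walls (−y and +y sides) run the full x-width; the side walls fit between their inner faces. A door opening 940 mm wide and 2004 mm tall is cut through the front wall from the floor up, its −x edge 1367 mm from the wall's −x end.


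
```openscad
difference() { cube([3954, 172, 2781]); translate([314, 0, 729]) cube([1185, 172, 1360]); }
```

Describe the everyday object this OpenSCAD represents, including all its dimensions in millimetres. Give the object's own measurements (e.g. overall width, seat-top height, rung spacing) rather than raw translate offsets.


A wall 3954 mm long (x), 172 mm thick (y), 2781 mm tall, with a rectangular window opening cut through it. The opening is 1185 mm wide and 1360 mm tall; its sill is at z = 729 mm and its near (−x) edge is 314 mm from the wall's −x end. The opening passes through the full wall thickness.


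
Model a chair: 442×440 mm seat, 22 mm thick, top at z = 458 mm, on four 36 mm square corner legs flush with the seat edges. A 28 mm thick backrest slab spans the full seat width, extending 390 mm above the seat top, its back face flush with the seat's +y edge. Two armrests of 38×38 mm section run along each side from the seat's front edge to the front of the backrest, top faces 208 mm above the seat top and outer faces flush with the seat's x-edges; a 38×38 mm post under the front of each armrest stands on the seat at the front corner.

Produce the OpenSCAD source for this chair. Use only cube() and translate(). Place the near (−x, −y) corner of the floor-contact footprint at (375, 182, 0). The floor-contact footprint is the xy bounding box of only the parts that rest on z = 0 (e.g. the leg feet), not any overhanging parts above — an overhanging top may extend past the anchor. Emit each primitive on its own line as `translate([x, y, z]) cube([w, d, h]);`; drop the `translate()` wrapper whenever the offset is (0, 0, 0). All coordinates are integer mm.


translate([375, 182, 436]) cube([442, 440, 22]);
translate([375, 182, 0]) cube([36, 36, 436]);
translate([781, 182, 0]) cube([36, 36, 436]);
translate([375, 586, 0]) cube([36, 36, 436]);
translate([781, 586, 0]) cube([36, 36, 436]);
translate([375, 594, 458]) cube([442, 28, 390]);
translate([375, 182, 628]) cube([38, 412, 38]);
translate([779, 182, 628]) cube([38, 412, 38]);
translate([375, 182, 458]) cube([38, 38, 170]);
translate([779, 182, 458]) cube([38, 38, 170]);
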